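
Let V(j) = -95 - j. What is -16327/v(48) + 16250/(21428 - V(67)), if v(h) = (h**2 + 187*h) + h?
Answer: -16841993/24457152 ≈ -0.68863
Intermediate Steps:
v(h) = h**2 + 188*h
-16327/v(48) + 16250/(21428 - V(67)) = -16327*1/(48*(188 + 48)) + 16250/(21428 - (-95 - 1*67)) = -16327/(48*236) + 16250/(21428 - (-95 - 67)) = -16327/11328 + 16250/(21428 - 1*(-162)) = -16327*1/11328 + 16250/(21428 + 162) = -16327/11328 + 16250/21590 = -16327/11328 + 16250*(1/21590) = -16327/11328 + 1625/2159 = -16841993/24457152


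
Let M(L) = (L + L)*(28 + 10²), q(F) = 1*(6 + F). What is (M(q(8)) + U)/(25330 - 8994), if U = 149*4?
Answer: 1045/4084 ≈ 0.25588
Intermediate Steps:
q(F) = 6 + F
M(L) = 256*L (M(L) = (2*L)*(28 + 100) = (2*L)*128 = 256*L)
U = 596
(M(q(8)) + U)/(25330 - 8994) = (256*(6 + 8) + 596)/(25330 - 8994) = (256*14 + 596)/16336 = (3584 + 596)*(1/16336) = 4180*(1/16336) = 1045/4084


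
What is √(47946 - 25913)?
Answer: √22033 ≈ 148.44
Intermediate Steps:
√(47946 - 25913) = √22033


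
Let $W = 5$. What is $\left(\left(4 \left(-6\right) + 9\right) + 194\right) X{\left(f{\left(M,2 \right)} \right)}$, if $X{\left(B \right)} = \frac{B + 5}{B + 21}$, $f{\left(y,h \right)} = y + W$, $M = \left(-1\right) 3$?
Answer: $\frac{1253}{23} \approx 54.478$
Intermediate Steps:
$M = -3$
$f{\left(y,h \right)} = 5 + y$ ($f{\left(y,h \right)} = y + 5 = 5 + y$)
$X{\left(B \right)} = \frac{5 + B}{21 + B}$
$\left(\left(4 \left(-6\right) + 9\right) + 194\right) X{\left(f{\left(M,2 \right)} \right)} = \left(\left(4 \left(-6\right) + 9\right) + 194\right) \frac{5 + \left(5 - 3\right)}{21 + \left(5 - 3\right)} = \left(\left(-24 + 9\right) + 194\right) \frac{5 + 2}{21 + 2} = \left(-15 + 194\right) \frac{1}{23} \cdot 7 = 179 \cdot \frac{1}{23} \cdot 7 = 179 \cdot \frac{7}{23} = \frac{1253}{23}$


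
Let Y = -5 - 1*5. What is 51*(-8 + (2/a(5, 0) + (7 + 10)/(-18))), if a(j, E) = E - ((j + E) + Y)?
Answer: -13073/30 ≈ -435.77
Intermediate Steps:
Y = -10 (Y = -5 - 5 = -10)
a(j, E) = 10 - j (a(j, E) = E - ((j + E) - 10) = E - ((E + j) - 10) = E - (-10 + E + j) = E + (10 - E - j) = 10 - j)
51*(-8 + (2/a(5, 0) + (7 + 10)/(-18))) = 51*(-8 + (2/(10 - 1*5) + (7 + 10)/(-18))) = 51*(-8 + (2/(10 - 5) + 17*(-1/18))) = 51*(-8 + (2/5 - 17/18)) = 51*(-8 - 49/90) = 51*(-769/90) = -13073/30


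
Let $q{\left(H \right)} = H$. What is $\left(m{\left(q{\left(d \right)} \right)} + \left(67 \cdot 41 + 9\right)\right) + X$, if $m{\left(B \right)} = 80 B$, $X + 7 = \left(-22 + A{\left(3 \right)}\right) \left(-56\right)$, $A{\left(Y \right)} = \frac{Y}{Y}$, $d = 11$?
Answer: $4805$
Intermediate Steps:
$A{\left(Y \right)} = 1$
$X = 1169$ ($X = -7 + \left(-22 + 1\right) \left(-56\right) = -7 - -1176 = -7 + 1176 = 1169$)
$\left(m{\left(q{\left(d \right)} \right)} + \left(67 \cdot 41 + 9\right)\right) + X = \left(80 \cdot 11 + \left(67 \cdot 41 + 9\right)\right) + 1169 = \left(880 + \left(2747 + 9\right)\right) + 1169 = \left(880 + 2756\right) + 1169 = 3636 + 1169 = 4805$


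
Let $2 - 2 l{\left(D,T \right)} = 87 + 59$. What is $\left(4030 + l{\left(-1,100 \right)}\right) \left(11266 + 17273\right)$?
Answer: $112957362$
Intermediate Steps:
$l{\left(D,T \right)} = -72$ ($l{\left(D,T \right)} = 1 - \frac{87 + 59}{2} = 1 - 73 = -72$)
$\left(4030 + l{\left(-1,100 \right)}\right) \left(11266 + 17273\right) = \left(4030 - 72\right) \left(11266 + 17273\right) = 3958 \cdot 28539 = 112957362$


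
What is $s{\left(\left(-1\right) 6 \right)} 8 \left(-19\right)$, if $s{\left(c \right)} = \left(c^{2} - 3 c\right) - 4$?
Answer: $-7600$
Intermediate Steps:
$s{\left(c \right)} = -4 + c^{2} - 3 c$
$s{\left(\left(-1\right) 6 \right)} 8 \left(-19\right) = \left(-4 + \left(\left(-1\right) 6\right)^{2} - 3 \left(\left(-1\right) 6\right)\right) 8 \left(-19\right) = \left(-4 + \left(-6\right)^{2} - -18\right) 8 \left(-19\right) = \left(-4 + 36 + 18\right) 8 \left(-19\right) = 50 \cdot 8 \left(-19\right) = 400 \left(-19\right) = -7600$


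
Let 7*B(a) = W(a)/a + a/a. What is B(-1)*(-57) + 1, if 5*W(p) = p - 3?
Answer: -478/35 ≈ -13.657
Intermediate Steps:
W(p) = -⅗ + p/5 (W(p) = (p - 3)/5 = (-3 + p)/5 = -⅗ + p/5)
B(a) = ⅐ + (-⅗ + a/5)/(7*a) (B(a) = ((-⅗ + a/5)/a + a/a)/7 = ((-⅗ + a/5)/a + 1)/7 = (1 + (-⅗ + a/5)/a)/7 = ⅐ + (-⅗ + a/5)/(7*a))
B(-1)*(-57) + 1 = ((3/35)*(-1 + 2*(-1))/(-1))*(-57) + 1 = ((3/35)*(-1)*(-1 - 2))*(-57) + 1 = ((3/35)*(-1)*(-3))*(-57) + 1 = (9/35)*(-57) + 1 = -513/35 + 1 = -478/35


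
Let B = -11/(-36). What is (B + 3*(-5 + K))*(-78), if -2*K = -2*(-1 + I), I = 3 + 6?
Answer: -4355/6 ≈ -725.83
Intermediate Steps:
I = 9
K = 8 (K = -(-1)*(-1 + 9) = -(-1)*8 = -½*(-16) = 8)
B = 11/36 (B = -11*(-1/36) = 11/36 ≈ 0.30556)
(B + 3*(-5 + K))*(-78) = (11/36 + 3*(-5 + 8))*(-78) = (11/36 + 3*3)*(-78) = (11/36 + 9)*(-78) = (335/36)*(-78) = -4355/6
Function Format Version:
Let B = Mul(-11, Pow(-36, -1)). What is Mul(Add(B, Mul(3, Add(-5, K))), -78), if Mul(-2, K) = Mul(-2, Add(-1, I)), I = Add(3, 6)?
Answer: Rational(-4355, 6) ≈ -725.83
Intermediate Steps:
I = 9
K = 8 (K = Mul(Rational(-1, 2), Mul(-2, Add(-1, 9))) = Mul(Rational(-1, 2), Mul(-2, 8)) = Mul(Rational(-1, 2), -16) = 8)
B = Rational(11, 36) (B = Mul(-11, Rational(-1, 36)) = Rational(11, 36) ≈ 0.30556)
Mul(Add(B, Mul(3, Add(-5, K))), -78) = Mul(Add(Rational(11, 36), Mul(3, Add(-5, 8))), -78) = Mul(Add(Rational(11, 36), Mul(3, 3)), -78) = Mul(Add(Rational(11, 36), 9), -78) = Mul(Rational(335, 36), -78) = Rational(-4355, 6)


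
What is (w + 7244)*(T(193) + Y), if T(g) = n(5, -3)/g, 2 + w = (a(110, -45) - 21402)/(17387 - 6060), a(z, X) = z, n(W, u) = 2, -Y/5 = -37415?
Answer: 2960968358627634/2186111 ≈ 1.3544e+9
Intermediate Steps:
Y = 187075 (Y = -5*(-37415) = 187075)
w = -43946/11327 (w = -2 + (110 - 21402)/(17387 - 6060) = -2 - 21292/11327 = -43946/11327 ≈ -3.8798)
T(g) = 2/g
(w + 7244)*(T(193) + Y) = (-43946/11327 + 7244)*(2/193 + 187075) = 82008842*(2*(1/193) + 187075)/11327 = 82008842*(2/193 + 187075)/11327 = (82008842/11327)*(36105477/193) = 2960968358627634/2186111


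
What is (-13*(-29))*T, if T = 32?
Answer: 12064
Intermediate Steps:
(-13*(-29))*T = -13*(-29)*32 = 377*32 = 12064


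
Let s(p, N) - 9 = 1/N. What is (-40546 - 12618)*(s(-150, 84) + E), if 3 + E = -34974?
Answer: 39039800501/21 ≈ 1.8590e+9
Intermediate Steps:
E = -34977 (E = -3 - 34974 = -34977)
s(p, N) = 9 + 1/N
(-40546 - 12618)*(s(-150, 84) + E) = (-40546 - 12618)*((9 + 1/84) - 34977) = -53164*((9 + 1/84) - 34977) = -53164*(757/84 - 34977) = -53164*(-2937311/84) = 39039800501/21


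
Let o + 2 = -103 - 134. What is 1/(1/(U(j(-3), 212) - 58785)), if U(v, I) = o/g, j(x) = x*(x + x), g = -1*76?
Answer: -4467421/76 ≈ -58782.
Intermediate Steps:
g = -76
o = -239 (o = -2 + (-103 - 134) = -2 - 237 = -239)
j(x) = 2*x**2 (j(x) = x*(2*x) = 2*x**2)
U(v, I) = 239/76 (U(v, I) = -239/(-76) = -239*(-1/76) = 239/76)
1/(1/(U(j(-3), 212) - 58785)) = 1/(1/(239/76 - 58785)) = 1/(1/(-4467421/76)) = 1/(-76/4467421) = -4467421/76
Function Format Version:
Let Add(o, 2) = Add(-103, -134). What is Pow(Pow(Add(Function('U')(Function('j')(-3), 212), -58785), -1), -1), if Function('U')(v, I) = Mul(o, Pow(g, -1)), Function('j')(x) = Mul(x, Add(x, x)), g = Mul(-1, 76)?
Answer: Rational(-4467421, 76) ≈ -58782.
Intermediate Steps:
g = -76
o = -239 (o = Add(-2, Add(-103, -134)) = Add(-2, -237) = -239)
Function('j')(x) = Mul(2, Pow(x, 2)) (Function('j')(x) = Mul(x, Mul(2, x)) = Mul(2, Pow(x, 2)))
Function('U')(v, I) = Rational(239, 76) (Function('U')(v, I) = Mul(-239, Pow(-76, -1)) = Mul(-239, Rational(-1, 76)) = Rational(239, 76))
Pow(Pow(Add(Function('U')(Function('j')(-3), 212), -58785), -1), -1) = Pow(Pow(Add(Rational(239, 76), -58785), -1), -1) = Pow(Pow(Rational(-4467421, 76), -1), -1) = Pow(Rational(-76, 4467421), -1) = Rational(-4467421, 76)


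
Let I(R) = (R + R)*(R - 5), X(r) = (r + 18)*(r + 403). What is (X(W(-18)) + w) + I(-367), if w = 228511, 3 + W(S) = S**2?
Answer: 746995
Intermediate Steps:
W(S) = -3 + S**2
X(r) = (18 + r)*(403 + r)
I(R) = 2*R*(-5 + R) (I(R) = (2*R)*(-5 + R) = 2*R*(-5 + R))
(X(W(-18)) + w) + I(-367) = ((7254 + (-3 + (-18)**2)**2 + 421*(-3 + (-18)**2)) + 228511) + 2*(-367)*(-5 - 367) = ((7254 + (-3 + 324)**2 + 421*(-3 + 324)) + 228511) + 2*(-367)*(-372) = ((7254 + 321**2 + 421*321) + 228511) + 273048 = ((7254 + 103041 + 135141) + 228511) + 273048 = (245436 + 228511) + 273048 = 473947 + 273048 = 746995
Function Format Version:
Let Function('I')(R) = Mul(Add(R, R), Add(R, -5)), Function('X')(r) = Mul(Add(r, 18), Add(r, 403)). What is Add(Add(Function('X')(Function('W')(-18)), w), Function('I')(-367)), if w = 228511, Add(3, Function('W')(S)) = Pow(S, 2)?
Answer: 746995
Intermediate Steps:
Function('W')(S) = Add(-3, Pow(S, 2))
Function('X')(r) = Mul(Add(18, r), Add(403, r))
Function('I')(R) = Mul(2, R, Add(-5, R)) (Function('I')(R) = Mul(Mul(2, R), Add(-5, R)) = Mul(2, R, Add(-5, R)))
Add(Add(Function('X')(Function('W')(-18)), w), Function('I')(-367)) = Add(Add(Add(7254, Pow(Add(-3, Pow(-18, 2)), 2), Mul(421, Add(-3, Pow(-18, 2)))), 228511), Mul(2, -367, Add(-5, -367))) = Add(Add(Add(7254, Pow(Add(-3, 324), 2), Mul(421, Add(-3, 324))), 228511), Mul(2, -367, -372)) = Add(Add(Add(7254, Pow(321, 2), Mul(421, 321)), 228511), 273048) = Add(Add(Add(7254, 103041, 135141), 228511), 273048) = Add(Add(245436, 228511), 273048) = Add(473947, 273048) = 746995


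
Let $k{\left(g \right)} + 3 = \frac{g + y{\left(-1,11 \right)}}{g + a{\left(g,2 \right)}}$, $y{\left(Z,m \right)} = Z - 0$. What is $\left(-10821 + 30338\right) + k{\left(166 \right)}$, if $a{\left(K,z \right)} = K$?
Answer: $\frac{6478813}{332} \approx 19515.0$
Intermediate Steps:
$y{\left(Z,m \right)} = Z$ ($y{\left(Z,m \right)} = Z + 0 = Z$)
$k{\left(g \right)} = -3 + \frac{-1 + g}{2 g}$ ($k{\left(g \right)} = -3 + \frac{g - 1}{g + g} = -3 + \frac{-1 + g}{2 g}$)
$\left(-10821 + 30338\right) + k{\left(166 \right)} = \left(-10821 + 30338\right) + \frac{-1 - 830}{2 \cdot 166} = 19517 + \frac{1}{2} \cdot \frac{1}{166} \left(-1 - 830\right) = 19517 + \frac{1}{2} \cdot \frac{1}{166} \left(-831\right) = 19517 - \frac{831}{332} = \frac{6478813}{332}$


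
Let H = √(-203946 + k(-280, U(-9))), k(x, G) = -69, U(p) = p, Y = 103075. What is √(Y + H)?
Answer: √(103075 + I*√204015) ≈ 321.05 + 0.7034*I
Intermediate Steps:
H = I*√204015 (H = √(-203946 - 69) = √(-204015) = I*√204015 ≈ 451.68*I)
√(Y + H) = √(103075 + I*√204015)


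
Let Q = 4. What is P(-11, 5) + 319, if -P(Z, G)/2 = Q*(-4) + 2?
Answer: 347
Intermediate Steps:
P(Z, G) = 28 (P(Z, G) = -2*(4*(-4) + 2) = -2*(-16 + 2) = -2*(-14) = 28)
P(-11, 5) + 319 = 28 + 319 = 347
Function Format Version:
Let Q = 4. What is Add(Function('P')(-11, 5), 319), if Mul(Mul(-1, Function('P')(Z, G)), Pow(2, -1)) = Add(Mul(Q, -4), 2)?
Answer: 347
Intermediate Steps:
Function('P')(Z, G) = 28 (Function('P')(Z, G) = Mul(-2, Add(Mul(4, -4), 2)) = Mul(-2, Add(-16, 2)) = Mul(-2, -14) = 28)
Add(Function('P')(-11, 5), 319) = Add(28, 319) = 347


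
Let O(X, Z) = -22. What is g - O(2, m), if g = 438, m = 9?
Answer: 460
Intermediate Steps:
g - O(2, m) = 438 - 1*(-22) = 438 + 22 = 460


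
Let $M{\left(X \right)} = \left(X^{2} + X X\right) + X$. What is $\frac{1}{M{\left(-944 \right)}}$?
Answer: $\frac{1}{1781328} \approx 5.6138 \cdot 10^{-7}$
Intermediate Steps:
$M{\left(X \right)} = X + 2 X^{2}$ ($M{\left(X \right)} = \left(X^{2} + X^{2}\right) + X = 2 X^{2} + X = X + 2 X^{2}$)
$\frac{1}{M{\left(-944 \right)}} = \frac{1}{\left(-944\right) \left(1 + 2 \left(-944\right)\right)} = \frac{1}{\left(-944\right) \left(1 - 1888\right)} = \frac{1}{\left(-944\right) \left(-1887\right)} = \frac{1}{1781328}$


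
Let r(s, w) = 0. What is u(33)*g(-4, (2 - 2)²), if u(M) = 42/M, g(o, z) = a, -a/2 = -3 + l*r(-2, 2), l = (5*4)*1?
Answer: 84/11 ≈ 7.6364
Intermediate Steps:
l = 20 (l = 20*1 = 20)
a = 6 (a = -2*(-3 + 20*0) = -2*(-3 + 0) = -2*(-3) = 6)
g(o, z) = 6
u(33)*g(-4, (2 - 2)²) = (42/33)*6 = (42*(1/33))*6 = (14/11)*6 = 84/11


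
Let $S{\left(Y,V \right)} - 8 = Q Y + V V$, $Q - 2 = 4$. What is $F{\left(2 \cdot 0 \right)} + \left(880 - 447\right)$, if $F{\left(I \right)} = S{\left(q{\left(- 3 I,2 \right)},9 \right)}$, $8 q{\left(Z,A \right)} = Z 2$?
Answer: $522$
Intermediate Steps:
$Q = 6$ ($Q = 2 + 4 = 6$)
$q{\left(Z,A \right)} = \frac{Z}{4}$ ($q{\left(Z,A \right)} = \frac{Z 2}{8} = \frac{2 Z}{8} = \frac{Z}{4}$)
$S{\left(Y,V \right)} = 8 + V^{2} + 6 Y$ ($S{\left(Y,V \right)} = 8 + \left(6 Y + V V\right) = 8 + \left(6 Y + V^{2}\right) = 8 + \left(V^{2} + 6 Y\right) = 8 + V^{2} + 6 Y$)
$F{\left(I \right)} = 89 - \frac{9 I}{2}$ ($F{\left(I \right)} = 8 + 9^{2} + 6 \frac{\left(-3\right) I}{4} = 8 + 81 + 6 \left(- \frac{3 I}{4}\right) = 8 + 81 - \frac{9 I}{2} = 89 - \frac{9 I}{2}$)
$F{\left(2 \cdot 0 \right)} + \left(880 - 447\right) = \left(89 - \frac{9 \cdot 2 \cdot 0}{2}\right) + \left(880 - 447\right) = \left(89 - 0\right) + \left(880 - 447\right) = \left(89 + 0\right) + 433 = 89 + 433 = 522$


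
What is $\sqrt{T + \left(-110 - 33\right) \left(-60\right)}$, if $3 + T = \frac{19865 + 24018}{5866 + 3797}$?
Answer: $\frac{\sqrt{801289142742}}{9663} \approx 92.637$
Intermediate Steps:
$T = \frac{14894}{9663}$ ($T = -3 + \frac{19865 + 24018}{5866 + 3797} = -3 + \frac{43883}{9663} = \frac{14894}{9663} \approx 1.5413$)
$\sqrt{T + \left(-110 - 33\right) \left(-60\right)} = \sqrt{\frac{14894}{9663} + \left(-110 - 33\right) \left(-60\right)} = \sqrt{\frac{14894}{9663} - -8580} = \sqrt{\frac{14894}{9663} + 8580} = \sqrt{\frac{82923434}{9663}} = \frac{\sqrt{801289142742}}{9663}$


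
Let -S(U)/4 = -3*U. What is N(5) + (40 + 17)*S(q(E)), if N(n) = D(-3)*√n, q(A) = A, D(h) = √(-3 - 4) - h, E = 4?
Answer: 2736 + √5*(3 + I*√7) ≈ 2742.7 + 5.9161*I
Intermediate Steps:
D(h) = -h + I*√7 (D(h) = √(-7) - h = I*√7 - h = -h + I*√7)
N(n) = √n*(3 + I*√7) (N(n) = (-1*(-3) + I*√7)*√n = (3 + I*√7)*√n = √n*(3 + I*√7))
S(U) = 12*U (S(U) = -(-12)*U = 12*U)
N(5) + (40 + 17)*S(q(E)) = √5*(3 + I*√7) + (40 + 17)*(12*4) = √5*(3 + I*√7) + 57*48 = √5*(3 + I*√7) + 2736 = 2736 + √5*(3 + I*√7)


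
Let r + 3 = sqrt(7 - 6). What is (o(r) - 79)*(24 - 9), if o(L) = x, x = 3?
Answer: -1140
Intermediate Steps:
r = -2 (r = -3 + sqrt(7 - 6) = -3 + sqrt(1) = -3 + 1 = -2)
o(L) = 3
(o(r) - 79)*(24 - 9) = (3 - 79)*(24 - 9) = -76*15 = -1140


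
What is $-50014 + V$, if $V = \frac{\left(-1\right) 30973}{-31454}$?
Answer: $- \frac{1573109383}{31454} \approx -50013.0$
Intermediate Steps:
$V = \frac{30973}{31454}$ ($V = \left(-30973\right) \left(- \frac{1}{31454}\right) = \frac{30973}{31454} \approx 0.98471$)
$-50014 + V = -50014 + \frac{30973}{31454} = - \frac{1573109383}{31454}$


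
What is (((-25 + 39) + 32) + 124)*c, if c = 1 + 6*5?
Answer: 5270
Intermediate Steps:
c = 31 (c = 1 + 30 = 31)
(((-25 + 39) + 32) + 124)*c = (((-25 + 39) + 32) + 124)*31 = ((14 + 32) + 124)*31 = (46 + 124)*31 = 170*31 = 5270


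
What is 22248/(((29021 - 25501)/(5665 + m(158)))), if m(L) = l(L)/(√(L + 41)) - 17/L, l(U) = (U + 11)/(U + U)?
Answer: 2489142393/69520 + 469989*√199/27668960 ≈ 35805.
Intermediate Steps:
l(U) = (11 + U)/(2*U) (l(U) = (11 + U)/((2*U)) = (11 + U)*(1/(2*U)) = (11 + U)/(2*U))
m(L) = -17/L + (11 + L)/(2*L*√(41 + L)) (m(L) = ((11 + L)/(2*L))/(√(L + 41)) - 17/L = ((11 + L)/(2*L))/(√(41 + L)) - 17/L = ((11 + L)/(2*L))/√(41 + L) - 17/L = (11 + L)/(2*L*√(41 + L)) - 17/L = -17/L + (11 + L)/(2*L*√(41 + L)))
22248/(((29021 - 25501)/(5665 + m(158)))) = 22248/(((29021 - 25501)/(5665 + (½)*(11 + 158 - 34*√(41 + 158))/(158*√(41 + 158))))) = 22248/((3520/(5665 + (½)*(1/158)*(11 + 158 - 34*√199)/√199))) = 22248/((3520/(5665 + (½)*(1/158)*(√199/199)*(169 - 34*√199)))) = 22248/((3520/(5665 + √199*(169 - 34*√199)/62884))) = 22248*(103/64 + √199*(169 - 34*√199)/221351680) = 286443/8 + 2781*√199*(169 - 34*√199)/27668960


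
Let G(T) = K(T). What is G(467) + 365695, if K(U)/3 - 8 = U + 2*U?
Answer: 369922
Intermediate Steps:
K(U) = 24 + 9*U (K(U) = 24 + 3*(U + 2*U) = 24 + 3*(3*U) = 24 + 9*U)
G(T) = 24 + 9*T
G(467) + 365695 = (24 + 9*467) + 365695 = (24 + 4203) + 365695 = 4227 + 365695 = 369922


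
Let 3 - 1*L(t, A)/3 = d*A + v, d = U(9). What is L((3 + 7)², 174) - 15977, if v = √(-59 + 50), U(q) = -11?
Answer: -10226 - 9*I ≈ -10226.0 - 9.0*I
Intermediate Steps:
v = 3*I (v = √(-9) = 3*I ≈ 3.0*I)
d = -11
L(t, A) = 9 - 9*I + 33*A (L(t, A) = 9 - 3*(-11*A + 3*I) = 9 + (-9*I + 33*A) = 9 - 9*I + 33*A)
L((3 + 7)², 174) - 15977 = (9 - 9*I + 33*174) - 15977 = (9 - 9*I + 5742) - 15977 = (5751 - 9*I) - 15977 = -10226 - 9*I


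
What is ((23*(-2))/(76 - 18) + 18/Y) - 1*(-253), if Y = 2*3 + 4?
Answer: 36831/145 ≈ 254.01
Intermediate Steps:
Y = 10 (Y = 6 + 4 = 10)
((23*(-2))/(76 - 18) + 18/Y) - 1*(-253) = ((23*(-2))/(76 - 18) + 18/10) - 1*(-253) = (-46/58 + 18*(⅒)) + 253 = (-46*1/58 + 9/5) + 253 = (-23/29 + 9/5) + 253 = 146/145 + 253 = 36831/145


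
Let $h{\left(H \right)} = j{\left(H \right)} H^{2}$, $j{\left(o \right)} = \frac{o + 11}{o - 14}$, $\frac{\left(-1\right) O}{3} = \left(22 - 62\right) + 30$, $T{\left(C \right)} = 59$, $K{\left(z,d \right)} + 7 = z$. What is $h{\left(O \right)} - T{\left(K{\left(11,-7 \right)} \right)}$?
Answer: $\frac{8989}{4} \approx 2247.3$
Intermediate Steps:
$K{\left(z,d \right)} = -7 + z$
$O = 30$ ($O = - 3 \left(\left(22 - 62\right) + 30\right) = - 3 \left(-40 + 30\right) = \left(-3\right) \left(-10\right) = 30$)
$j{\left(o \right)} = \frac{11 + o}{-14 + o}$
$h{\left(H \right)} = \frac{H^{2} \left(11 + H\right)}{-14 + H}$ ($h{\left(H \right)} = \frac{11 + H}{-14 + H} H^{2} = \frac{H^{2} \left(11 + H\right)}{-14 + H}$)
$h{\left(O \right)} - T{\left(K{\left(11,-7 \right)} \right)} = \frac{30^{2} \left(11 + 30\right)}{-14 + 30} - 59 = 900 \cdot \frac{1}{16} \cdot 41 - 59 = \frac{9225}{4} - 59 = \frac{8989}{4}$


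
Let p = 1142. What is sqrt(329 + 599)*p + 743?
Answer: 743 + 4568*sqrt(58) ≈ 35532.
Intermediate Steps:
sqrt(329 + 599)*p + 743 = sqrt(329 + 599)*1142 + 743 = sqrt(928)*1142 + 743 = (4*sqrt(58))*1142 + 743 = 4568*sqrt(58) + 743 = 743 + 4568*sqrt(58)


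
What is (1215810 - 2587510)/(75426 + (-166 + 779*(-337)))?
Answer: 1371700/187263 ≈ 7.3250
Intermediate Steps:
(1215810 - 2587510)/(75426 + (-166 + 779*(-337))) = -1371700/(75426 + (-166 - 262523)) = -1371700/(75426 - 262689) = -1371700/(-187263) = -1371700*(-1/187263) = 1371700/187263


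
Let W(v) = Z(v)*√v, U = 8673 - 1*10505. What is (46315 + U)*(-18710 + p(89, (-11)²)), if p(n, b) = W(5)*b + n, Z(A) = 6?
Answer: -828317943 + 32294658*√5 ≈ -7.5611e+8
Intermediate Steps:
U = -1832 (U = 8673 - 10505 = -1832)
W(v) = 6*√v
p(n, b) = n + 6*b*√5 (p(n, b) = (6*√5)*b + n = 6*b*√5 + n = n + 6*b*√5)
(46315 + U)*(-18710 + p(89, (-11)²)) = (46315 - 1832)*(-18710 + (89 + 6*(-11)²*√5)) = 44483*(-18710 + (89 + 6*121*√5)) = 44483*(-18710 + (89 + 726*√5)) = 44483*(-18621 + 726*√5) = -828317943 + 32294658*√5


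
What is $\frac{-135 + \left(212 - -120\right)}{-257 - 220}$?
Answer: $- \frac{197}{477} \approx -0.413$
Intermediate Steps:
$\frac{-135 + \left(212 - -120\right)}{-257 - 220} = \frac{-135 + \left(212 + 120\right)}{-477} = \left(-135 + 332\right) \left(- \frac{1}{477}\right) = 197 \left(- \frac{1}{477}\right) = - \frac{197}{477}$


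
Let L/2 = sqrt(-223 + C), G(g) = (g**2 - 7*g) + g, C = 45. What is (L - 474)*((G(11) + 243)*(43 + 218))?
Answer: -36866772 + 155556*I*sqrt(178) ≈ -3.6867e+7 + 2.0754e+6*I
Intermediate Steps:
G(g) = g**2 - 6*g
L = 2*I*sqrt(178) (L = 2*sqrt(-223 + 45) = 2*sqrt(-178) = 2*(I*sqrt(178)) = 2*I*sqrt(178) ≈ 26.683*I)
(L - 474)*((G(11) + 243)*(43 + 218)) = (2*I*sqrt(178) - 474)*((11*(-6 + 11) + 243)*(43 + 218)) = (-474 + 2*I*sqrt(178))*((11*5 + 243)*261) = (-474 + 2*I*sqrt(178))*((55 + 243)*261) = (-474 + 2*I*sqrt(178))*(298*261) = (-474 + 2*I*sqrt(178))*77778 = -36866772 + 155556*I*sqrt(178)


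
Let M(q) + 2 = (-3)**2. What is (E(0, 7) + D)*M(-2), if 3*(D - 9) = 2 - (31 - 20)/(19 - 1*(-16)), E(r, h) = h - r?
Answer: 1739/15 ≈ 115.93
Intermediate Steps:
M(q) = 7 (M(q) = -2 + (-3)**2 = -2 + 9 = 7)
D = 1004/105 (D = 9 + (2 - (31 - 20)/(19 - 1*(-16)))/3 = 9 + (2 - 11/(19 + 16))/3 = 9 + (2 - 11/35)/3 = 9 + (1/3)*(59/35) = 9 + 59/105 = 1004/105 ≈ 9.5619)
(E(0, 7) + D)*M(-2) = ((7 - 1*0) + 1004/105)*7 = ((7 + 0) + 1004/105)*7 = (7 + 1004/105)*7 = (1739/105)*7 = 1739/15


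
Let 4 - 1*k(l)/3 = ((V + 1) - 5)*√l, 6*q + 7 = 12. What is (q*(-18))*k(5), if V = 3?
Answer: -180 - 45*√5 ≈ -280.62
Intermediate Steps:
q = ⅚ (q = -7/6 + (⅙)*12 = -7/6 + 2 = ⅚ ≈ 0.83333)
k(l) = 12 + 3*√l (k(l) = 12 - 3*((3 + 1) - 5)*√l = 12 - 3*(4 - 5)*√l = 12 - (-3)*√l = 12 + 3*√l)
(q*(-18))*k(5) = ((⅚)*(-18))*(12 + 3*√5) = -15*(12 + 3*√5) = -180 - 45*√5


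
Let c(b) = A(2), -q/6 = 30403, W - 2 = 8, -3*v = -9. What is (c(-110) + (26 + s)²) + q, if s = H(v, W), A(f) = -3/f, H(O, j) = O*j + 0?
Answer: -358567/2 ≈ -1.7928e+5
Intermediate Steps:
v = 3 (v = -⅓*(-9) = 3)
W = 10 (W = 2 + 8 = 10)
H(O, j) = O*j
q = -182418 (q = -6*30403 = -182418)
c(b) = -3/2
s = 30 (s = 3*10 = 30)
(c(-110) + (26 + s)²) + q = (-3/2 + (26 + 30)²) - 182418 = (-3/2 + 56²) - 182418 = (-3/2 + 3136) - 182418 = 6269/2 - 182418 = -358567/2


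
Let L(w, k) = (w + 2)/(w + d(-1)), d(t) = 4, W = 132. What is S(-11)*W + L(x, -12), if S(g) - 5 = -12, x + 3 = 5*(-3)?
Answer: -6460/7 ≈ -922.86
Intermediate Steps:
x = -18 (x = -3 + 5*(-3) = -3 - 15 = -18)
S(g) = -7 (S(g) = 5 - 12 = -7)
L(w, k) = (2 + w)/(4 + w) (L(w, k) = (w + 2)/(w + 4) = (2 + w)/(4 + w))
S(-11)*W + L(x, -12) = -7*132 + (2 - 18)/(4 - 18) = -924 - 16/(-14) = -924 - 1/14*(-16) = -924 + 8/7 = -6460/7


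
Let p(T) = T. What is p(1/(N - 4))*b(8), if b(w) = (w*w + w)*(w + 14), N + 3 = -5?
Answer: -132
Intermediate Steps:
N = -8 (N = -3 - 5 = -8)
b(w) = (14 + w)*(w + w²) (b(w) = (w² + w)*(14 + w) = (w + w²)*(14 + w) = (14 + w)*(w + w²))
p(1/(N - 4))*b(8) = (8*(14 + 8² + 15*8))/(-8 - 4) = (8*(14 + 64 + 120))/(-12) = -2*198/3 = -1/12*1584 = -132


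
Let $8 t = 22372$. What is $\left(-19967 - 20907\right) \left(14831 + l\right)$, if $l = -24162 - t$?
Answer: $495699435$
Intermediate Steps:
$t = \frac{5593}{2}$ ($t = \frac{1}{8} \cdot 22372 = \frac{5593}{2} \approx 2796.5$)
$l = - \frac{53917}{2}$ ($l = -24162 - \frac{5593}{2} = - \frac{53917}{2} \approx -26959.0$)
$\left(-19967 - 20907\right) \left(14831 + l\right) = \left(-19967 - 20907\right) \left(14831 - \frac{53917}{2}\right) = \left(-40874\right) \left(- \frac{24255}{2}\right) = 495699435$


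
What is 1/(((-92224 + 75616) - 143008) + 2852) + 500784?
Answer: 78504902975/156764 ≈ 5.0078e+5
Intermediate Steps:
1/(((-92224 + 75616) - 143008) + 2852) + 500784 = 1/((-16608 - 143008) + 2852) + 500784 = 1/(-159616 + 2852) + 500784 = 1/(-156764) + 500784 = -1/156764 + 500784 = 78504902975/156764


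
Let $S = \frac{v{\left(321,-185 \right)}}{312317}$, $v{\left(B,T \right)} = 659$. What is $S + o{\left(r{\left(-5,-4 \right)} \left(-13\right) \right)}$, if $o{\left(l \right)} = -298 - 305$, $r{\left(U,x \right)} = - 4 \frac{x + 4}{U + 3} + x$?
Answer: $- \frac{188326492}{312317} \approx -603.0$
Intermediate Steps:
$r{\left(U,x \right)} = x - \frac{4 \left(4 + x\right)}{3 + U}$ ($r{\left(U,x \right)} = - 4 \frac{4 + x}{3 + U} + x = - \frac{4 \left(4 + x\right)}{3 + U} + x = x - \frac{4 \left(4 + x\right)}{3 + U}$)
$o{\left(l \right)} = -603$
$S = \frac{659}{312317} \approx 0.00211$
$S + o{\left(r{\left(-5,-4 \right)} \left(-13\right) \right)} = \frac{659}{312317} - 603 = - \frac{188326492}{312317}$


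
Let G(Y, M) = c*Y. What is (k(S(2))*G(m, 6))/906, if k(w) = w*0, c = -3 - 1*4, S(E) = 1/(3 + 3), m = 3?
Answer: 0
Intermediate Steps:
S(E) = ⅙ (S(E) = 1/6 = ⅙)
c = -7 (c = -3 - 4 = -7)
G(Y, M) = -7*Y
k(w) = 0
(k(S(2))*G(m, 6))/906 = (0*(-7*3))/906 = (0*(-21))*(1/906) = 0*(1/906) = 0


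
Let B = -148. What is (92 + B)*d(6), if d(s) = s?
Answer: -336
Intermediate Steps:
(92 + B)*d(6) = (92 - 148)*6 = -56*6 = -336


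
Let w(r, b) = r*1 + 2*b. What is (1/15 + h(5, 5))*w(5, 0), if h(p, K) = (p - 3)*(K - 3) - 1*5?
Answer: -14/3 ≈ -4.6667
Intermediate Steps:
h(p, K) = -5 + (-3 + K)*(-3 + p) (h(p, K) = (-3 + p)*(-3 + K) - 5 = (-3 + K)*(-3 + p) - 5 = -5 + (-3 + K)*(-3 + p))
w(r, b) = r + 2*b
(1/15 + h(5, 5))*w(5, 0) = (1/15 + (4 - 3*5 - 3*5 + 5*5))*(5 + 2*0) = (1/15 + (4 - 15 - 15 + 25))*(5 + 0) = (1/15 - 1)*5 = -14/15*5 = -14/3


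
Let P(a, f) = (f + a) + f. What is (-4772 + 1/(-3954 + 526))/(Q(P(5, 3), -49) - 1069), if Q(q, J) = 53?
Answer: 16358417/3482848 ≈ 4.6969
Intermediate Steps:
P(a, f) = a + 2*f (P(a, f) = (a + f) + f = a + 2*f)
(-4772 + 1/(-3954 + 526))/(Q(P(5, 3), -49) - 1069) = (-4772 + 1/(-3954 + 526))/(53 - 1069) = (-4772 + 1/(-3428))/(-1016) = (-4772 - 1/3428)*(-1/1016) = -16358417/3428*(-1/1016) = 16358417/3482848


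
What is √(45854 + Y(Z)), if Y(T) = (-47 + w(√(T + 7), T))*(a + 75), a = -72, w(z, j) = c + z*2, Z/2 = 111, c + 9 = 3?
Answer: √(45695 + 6*√229) ≈ 213.98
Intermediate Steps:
c = -6 (c = -9 + 3 = -6)
Z = 222 (Z = 2*111 = 222)
w(z, j) = -6 + 2*z (w(z, j) = -6 + z*2 = -6 + 2*z)
Y(T) = -159 + 6*√(7 + T) (Y(T) = (-47 + (-6 + 2*√(T + 7)))*(-72 + 75) = (-47 + (-6 + 2*√(7 + T)))*3 = (-53 + 2*√(7 + T))*3 = -159 + 6*√(7 + T))
√(45854 + Y(Z)) = √(45854 + (-159 + 6*√(7 + 222))) = √(45854 + (-159 + 6*√229)) = √(45695 + 6*√229)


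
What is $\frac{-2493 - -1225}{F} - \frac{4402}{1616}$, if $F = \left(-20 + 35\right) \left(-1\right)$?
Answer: $\frac{991529}{12120} \approx 81.809$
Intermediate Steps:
$F = -15$ ($F = 15 \left(-1\right) = -15$)
$\frac{-2493 - -1225}{F} - \frac{4402}{1616} = \frac{-2493 - -1225}{-15} - \frac{4402}{1616} = \left(-2493 + 1225\right) \left(- \frac{1}{15}\right) - \frac{2201}{808} = \left(-1268\right) \left(- \frac{1}{15}\right) - \frac{2201}{808} = \frac{1268}{15} - \frac{2201}{808} = \frac{991529}{12120}$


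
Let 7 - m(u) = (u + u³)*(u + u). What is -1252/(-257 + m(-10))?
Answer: 626/10225 ≈ 0.061222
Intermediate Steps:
m(u) = 7 - 2*u*(u + u³) (m(u) = 7 - (u + u³)*(u + u) = 7 - (u + u³)*2*u = 7 - 2*u*(u + u³))
-1252/(-257 + m(-10)) = -1252/(-257 + (7 - 2*(-10)² - 2*(-10)⁴)) = -1252/(-257 + (7 - 2*100 - 2*10000)) = -1252/(-257 + (7 - 200 - 20000)) = -1252/(-257 - 20193) = -1252/(-20450) = -1252*(-1/20450) = 626/10225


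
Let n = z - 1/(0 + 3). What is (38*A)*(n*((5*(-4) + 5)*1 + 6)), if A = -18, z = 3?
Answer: 16416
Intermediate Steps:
n = 8/3 (n = 3 - 1/(0 + 3) = 3 - 1/3 = 3 - 1*⅓ = 3 - ⅓ = 8/3 ≈ 2.6667)
(38*A)*(n*((5*(-4) + 5)*1 + 6)) = (38*(-18))*(8*((5*(-4) + 5)*1 + 6)/3) = -1824*((-20 + 5)*1 + 6) = -1824*(-15*1 + 6) = -1824*(-15 + 6) = -1824*(-9) = -684*(-24) = 16416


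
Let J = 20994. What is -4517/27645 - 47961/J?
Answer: -473570581/193459710 ≈ -2.4479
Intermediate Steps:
-4517/27645 - 47961/J = -4517/27645 - 47961/20994 = -4517*1/27645 - 47961*1/20994 = -4517/27645 - 15987/6998 = -473570581/193459710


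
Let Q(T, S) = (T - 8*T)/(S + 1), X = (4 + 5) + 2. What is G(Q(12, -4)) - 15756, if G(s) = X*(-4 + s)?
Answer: -15492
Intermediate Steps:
X = 11 (X = 9 + 2 = 11)
Q(T, S) = -7*T/(1 + S) (Q(T, S) = (-7*T)/(1 + S) = -7*T/(1 + S))
G(s) = -44 + 11*s (G(s) = 11*(-4 + s) = -44 + 11*s)
G(Q(12, -4)) - 15756 = (-44 + 11*(-7*12/(1 - 4))) - 15756 = (-44 + 11*(-7*12/(-3))) - 15756 = (-44 + 11*(-7*12*(-⅓))) - 15756 = (-44 + 11*28) - 15756 = (-44 + 308) - 15756 = 264 - 15756 = -15492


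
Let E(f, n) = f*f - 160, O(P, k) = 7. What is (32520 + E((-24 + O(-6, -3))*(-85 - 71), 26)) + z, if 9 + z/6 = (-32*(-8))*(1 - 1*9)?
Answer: 7053122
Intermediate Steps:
E(f, n) = -160 + f² (E(f, n) = f² - 160 = -160 + f²)
z = -12342 (z = -54 + 6*((-32*(-8))*(1 - 1*9)) = -54 + 6*(256*(1 - 9)) = -54 + 6*(256*(-8)) = -54 + 6*(-2048) = -54 - 12288 = -12342)
(32520 + E((-24 + O(-6, -3))*(-85 - 71), 26)) + z = (32520 + (-160 + ((-24 + 7)*(-85 - 71))²)) - 12342 = (32520 + (-160 + (-17*(-156))²)) - 12342 = (32520 + (-160 + 2652²)) - 12342 = (32520 + (-160 + 7033104)) - 12342 = (32520 + 7032944) - 12342 = 7065464 - 12342 = 7053122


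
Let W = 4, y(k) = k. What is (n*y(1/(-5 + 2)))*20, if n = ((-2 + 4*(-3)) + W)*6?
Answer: 400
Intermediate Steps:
n = -60 (n = ((-2 + 4*(-3)) + 4)*6 = ((-2 - 12) + 4)*6 = (-14 + 4)*6 = -10*6 = -60)
(n*y(1/(-5 + 2)))*20 = -60/(-5 + 2)*20 = -60/(-3)*20 = -60*(-⅓)*20 = 20*20 = 400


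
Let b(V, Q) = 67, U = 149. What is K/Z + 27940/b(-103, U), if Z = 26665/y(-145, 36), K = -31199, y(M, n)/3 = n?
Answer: 519264136/1786555 ≈ 290.65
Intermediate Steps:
y(M, n) = 3*n
Z = 26665/108 (Z = 26665/((3*36)) = 26665/108 ≈ 246.90)
K/Z + 27940/b(-103, U) = -31199/26665/108 + 27940/67 = -31199*108/26665 + 27940*(1/67) = -3369492/26665 + 27940/67 = 519264136/1786555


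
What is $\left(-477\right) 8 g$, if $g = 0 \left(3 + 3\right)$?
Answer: $0$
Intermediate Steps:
$g = 0$ ($g = 0 \cdot 6 = 0$)
$\left(-477\right) 8 g = \left(-477\right) 8 \cdot 0 = \left(-3816\right) 0 = 0$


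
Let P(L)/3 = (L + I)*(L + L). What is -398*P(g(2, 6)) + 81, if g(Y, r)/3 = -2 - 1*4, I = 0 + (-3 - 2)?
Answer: -988551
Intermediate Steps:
I = -5 (I = 0 - 5 = -5)
g(Y, r) = -18 (g(Y, r) = 3*(-2 - 1*4) = 3*(-2 - 4) = 3*(-6) = -18)
P(L) = 6*L*(-5 + L) (P(L) = 3*((L - 5)*(L + L)) = 3*((-5 + L)*(2*L)) = 3*(2*L*(-5 + L)) = 6*L*(-5 + L))
-398*P(g(2, 6)) + 81 = -2388*(-18)*(-5 - 18) + 81 = -2388*(-18)*(-23) + 81 = -398*2484 + 81 = -988632 + 81 = -988551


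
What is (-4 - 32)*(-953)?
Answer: 34308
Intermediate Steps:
(-4 - 32)*(-953) = -36*(-953) = 34308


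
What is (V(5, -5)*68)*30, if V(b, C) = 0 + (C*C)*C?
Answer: -255000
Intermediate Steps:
V(b, C) = C**3 (V(b, C) = 0 + C**2*C = 0 + C**3 = C**3)
(V(5, -5)*68)*30 = ((-5)**3*68)*30 = -125*68*30 = -8500*30 = -255000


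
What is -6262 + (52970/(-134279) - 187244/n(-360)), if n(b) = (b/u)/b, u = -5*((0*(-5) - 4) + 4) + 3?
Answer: -76269719296/134279 ≈ -5.6799e+5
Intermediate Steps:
u = 3 (u = -5*((0 - 4) + 4) + 3 = -5*(-4 + 4) + 3 = -5*0 + 3 = 0 + 3 = 3)
n(b) = ⅓ (n(b) = (b/3)/b = ⅓)
-6262 + (52970/(-134279) - 187244/n(-360)) = -6262 + (52970/(-134279) - 187244/⅓) = -6262 + (52970*(-1/134279) - 187244*3) = -6262 + (-52970/134279 - 561732) = -6262 - 75428864198/134279 = -76269719296/134279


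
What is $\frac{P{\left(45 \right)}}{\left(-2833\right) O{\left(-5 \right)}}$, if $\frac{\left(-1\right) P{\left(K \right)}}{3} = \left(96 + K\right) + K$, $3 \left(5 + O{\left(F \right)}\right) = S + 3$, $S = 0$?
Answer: $- \frac{279}{5666} \approx -0.049241$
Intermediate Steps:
$O{\left(F \right)} = -4$ ($O{\left(F \right)} = -5 + \frac{0 + 3}{3} = -5 + \frac{1}{3} \cdot 3 = -5 + 1 = -4$)
$P{\left(K \right)} = -288 - 6 K$ ($P{\left(K \right)} = - 3 \left(\left(96 + K\right) + K\right) = - 3 \left(96 + 2 K\right) = -288 - 6 K$)
$\frac{P{\left(45 \right)}}{\left(-2833\right) O{\left(-5 \right)}} = \frac{-288 - 270}{\left(-2833\right) \left(-4\right)} = \frac{-288 - 270}{11332} = \left(-558\right) \frac{1}{11332} = - \frac{279}{5666}$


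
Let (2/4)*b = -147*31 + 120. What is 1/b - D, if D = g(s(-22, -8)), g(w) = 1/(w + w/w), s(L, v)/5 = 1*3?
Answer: -4445/70992 ≈ -0.062613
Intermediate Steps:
s(L, v) = 15 (s(L, v) = 5*(1*3) = 5*3 = 15)
b = -8874 (b = 2*(-147*31 + 120) = 2*(-4557 + 120) = 2*(-4437) = -8874)
g(w) = 1/(1 + w) (g(w) = 1/(w + 1) = 1/(1 + w))
D = 1/16 (D = 1/(1 + 15) = 1/16 ≈ 0.062500)
1/b - D = 1/(-8874) - 1*1/16 = -1/8874 - 1/16 = -4445/70992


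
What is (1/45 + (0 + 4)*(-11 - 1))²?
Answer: 4661281/2025 ≈ 2301.9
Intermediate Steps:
(1/45 + (0 + 4)*(-11 - 1))² = (1/45 + 4*(-12))² = (1/45 - 48)² = (-2159/45)² = 4661281/2025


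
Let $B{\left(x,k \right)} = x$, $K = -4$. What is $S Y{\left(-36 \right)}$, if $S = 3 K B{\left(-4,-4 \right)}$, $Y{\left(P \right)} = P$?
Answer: $-1728$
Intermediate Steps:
$S = 48$ ($S = 3 \left(-4\right) \left(-4\right) = \left(-12\right) \left(-4\right) = 48$)
$S Y{\left(-36 \right)} = 48 \left(-36\right) = -1728$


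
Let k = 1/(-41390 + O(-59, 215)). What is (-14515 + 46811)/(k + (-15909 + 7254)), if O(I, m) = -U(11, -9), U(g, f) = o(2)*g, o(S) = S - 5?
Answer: -333916418/89486209 ≈ -3.7315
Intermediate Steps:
o(S) = -5 + S
U(g, f) = -3*g (U(g, f) = (-5 + 2)*g = -3*g)
O(I, m) = 33 (O(I, m) = -(-3)*11 = -1*(-33) = 33)
k = -1/41357 (k = 1/(-41390 + 33) = 1/(-41357) = -1/41357 ≈ -2.4180e-5)
(-14515 + 46811)/(k + (-15909 + 7254)) = (-14515 + 46811)/(-1/41357 + (-15909 + 7254)) = 32296/(-1/41357 - 8655) = 32296/(-357944836/41357) = 32296*(-41357/357944836) = -333916418/89486209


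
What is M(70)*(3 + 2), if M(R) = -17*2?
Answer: -170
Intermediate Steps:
M(R) = -34
M(70)*(3 + 2) = -34*(3 + 2) = -34*5 = -170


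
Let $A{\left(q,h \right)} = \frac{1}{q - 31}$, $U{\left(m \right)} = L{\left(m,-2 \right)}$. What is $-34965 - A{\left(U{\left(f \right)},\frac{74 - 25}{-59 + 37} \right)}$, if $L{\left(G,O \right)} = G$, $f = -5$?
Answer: $- \frac{1258739}{36} \approx -34965.0$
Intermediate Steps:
$U{\left(m \right)} = m$
$A{\left(q,h \right)} = \frac{1}{-31 + q}$
$-34965 - A{\left(U{\left(f \right)},\frac{74 - 25}{-59 + 37} \right)} = -34965 - \frac{1}{-31 - 5} = -34965 - \frac{1}{-36} = -34965 - - \frac{1}{36} = -34965 + \frac{1}{36} = - \frac{1258739}{36}$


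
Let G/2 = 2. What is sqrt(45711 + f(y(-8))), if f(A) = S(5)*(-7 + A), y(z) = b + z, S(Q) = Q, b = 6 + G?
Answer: sqrt(45686) ≈ 213.74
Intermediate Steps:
G = 4 (G = 2*2 = 4)
b = 10 (b = 6 + 4 = 10)
y(z) = 10 + z
f(A) = -35 + 5*A (f(A) = 5*(-7 + A) = -35 + 5*A)
sqrt(45711 + f(y(-8))) = sqrt(45711 + (-35 + 5*(10 - 8))) = sqrt(45711 + (-35 + 5*2)) = sqrt(45711 + (-35 + 10)) = sqrt(45711 - 25) = sqrt(45686)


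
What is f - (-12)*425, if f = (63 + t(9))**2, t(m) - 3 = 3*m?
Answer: 13749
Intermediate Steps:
t(m) = 3 + 3*m
f = 8649 (f = (63 + (3 + 3*9))**2 = (63 + (3 + 27))**2 = (63 + 30)**2 = 93**2 = 8649)
f - (-12)*425 = 8649 - (-12)*425 = 8649 - 1*(-5100) = 8649 + 5100 = 13749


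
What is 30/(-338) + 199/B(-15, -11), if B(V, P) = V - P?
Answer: -33691/676 ≈ -49.839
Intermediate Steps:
30/(-338) + 199/B(-15, -11) = 30/(-338) + 199/(-15 - 1*(-11)) = 30*(-1/338) + 199/(-15 + 11) = -15/169 + 199/(-4) = -15/169 + 199*(-¼) = -15/169 - 199/4 = -33691/676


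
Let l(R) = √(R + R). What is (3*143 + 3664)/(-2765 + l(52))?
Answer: -11317145/7645121 - 8186*√26/7645121 ≈ -1.4858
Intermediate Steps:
l(R) = √2*√R (l(R) = √(2*R) = √2*√R)
(3*143 + 3664)/(-2765 + l(52)) = (3*143 + 3664)/(-2765 + √2*√52) = (429 + 3664)/(-2765 + √2*(2*√13)) = 4093/(-2765 + 2*√26)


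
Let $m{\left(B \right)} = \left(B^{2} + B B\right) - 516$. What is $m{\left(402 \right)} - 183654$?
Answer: $139038$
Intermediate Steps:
$m{\left(B \right)} = -516 + 2 B^{2}$ ($m{\left(B \right)} = \left(B^{2} + B^{2}\right) - 516 = 2 B^{2} - 516 = -516 + 2 B^{2}$)
$m{\left(402 \right)} - 183654 = \left(-516 + 2 \cdot 402^{2}\right) - 183654 = \left(-516 + 2 \cdot 161604\right) - 183654 = \left(-516 + 323208\right) - 183654 = 322692 - 183654 = 139038$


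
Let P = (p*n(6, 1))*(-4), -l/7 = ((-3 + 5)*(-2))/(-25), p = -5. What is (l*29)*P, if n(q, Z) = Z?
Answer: -3248/5 ≈ -649.60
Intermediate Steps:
l = -28/25 (l = -7*(-3 + 5)*(-2)/(-25) = -7*2*(-2)*(-1)/25 = -(-28)*(-1)/25 = -7*4/25 = -28/25 ≈ -1.1200)
P = 20 (P = -5*1*(-4) = -5*(-4) = 20)
(l*29)*P = -28/25*29*20 = -812/25*20 = -3248/5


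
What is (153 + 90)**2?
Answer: 59049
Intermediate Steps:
(153 + 90)**2 = 243**2 = 59049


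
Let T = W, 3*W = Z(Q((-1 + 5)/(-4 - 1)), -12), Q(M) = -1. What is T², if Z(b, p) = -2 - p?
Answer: 100/9 ≈ 11.111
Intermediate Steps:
W = 10/3 (W = (-2 - 1*(-12))/3 = (-2 + 12)/3 = (⅓)*10 = 10/3 ≈ 3.3333)
T = 10/3 ≈ 3.3333
T² = (10/3)² = 100/9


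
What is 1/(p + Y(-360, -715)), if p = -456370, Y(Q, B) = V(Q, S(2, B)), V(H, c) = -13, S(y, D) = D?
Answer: -1/456383 ≈ -2.1911e-6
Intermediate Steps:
Y(Q, B) = -13
1/(p + Y(-360, -715)) = 1/(-456370 - 13) = 1/(-456383) = -1/456383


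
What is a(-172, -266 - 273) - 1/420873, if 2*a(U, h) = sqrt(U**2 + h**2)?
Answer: -1/420873 + sqrt(320105)/2 ≈ 282.89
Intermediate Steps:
a(U, h) = sqrt(U**2 + h**2)/2
a(-172, -266 - 273) - 1/420873 = sqrt((-172)**2 + (-266 - 273)**2)/2 - 1/420873 = sqrt(29584 + (-539)**2)/2 - 1*1/420873 = sqrt(29584 + 290521)/2 - 1/420873 = sqrt(320105)/2 - 1/420873 = -1/420873 + sqrt(320105)/2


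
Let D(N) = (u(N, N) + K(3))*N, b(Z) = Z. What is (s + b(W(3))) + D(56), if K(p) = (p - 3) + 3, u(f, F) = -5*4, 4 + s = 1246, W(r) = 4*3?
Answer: 302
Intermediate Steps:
W(r) = 12
s = 1242 (s = -4 + 1246 = 1242)
u(f, F) = -20
K(p) = p (K(p) = (-3 + p) + 3 = p)
D(N) = -17*N (D(N) = (-20 + 3)*N = -17*N)
(s + b(W(3))) + D(56) = (1242 + 12) - 17*56 = 1254 - 952 = 302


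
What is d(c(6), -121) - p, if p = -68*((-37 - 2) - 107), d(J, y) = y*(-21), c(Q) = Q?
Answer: -7387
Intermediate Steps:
d(J, y) = -21*y
p = 9928 (p = -68*(-39 - 107) = -68*(-146) = 9928)
d(c(6), -121) - p = -21*(-121) - 1*9928 = 2541 - 9928 = -7387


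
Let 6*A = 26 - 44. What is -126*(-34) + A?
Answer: 4281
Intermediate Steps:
A = -3 (A = (26 - 44)/6 = (1/6)*(-18) = -3)
-126*(-34) + A = -126*(-34) - 3 = 4284 - 3 = 4281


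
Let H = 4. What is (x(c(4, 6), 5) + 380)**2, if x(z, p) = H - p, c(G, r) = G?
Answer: 143641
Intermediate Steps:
x(z, p) = 4 - p
(x(c(4, 6), 5) + 380)**2 = ((4 - 1*5) + 380)**2 = ((4 - 5) + 380)**2 = (-1 + 380)**2 = 379**2 = 143641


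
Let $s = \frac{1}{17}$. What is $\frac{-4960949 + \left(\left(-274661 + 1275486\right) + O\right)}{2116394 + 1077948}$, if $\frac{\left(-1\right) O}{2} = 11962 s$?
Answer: $- \frac{33673016}{27151907} \approx -1.2402$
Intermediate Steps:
$s = \frac{1}{17} \approx 0.058824$
$O = - \frac{23924}{17}$ ($O = - 2 \cdot 11962 \cdot \frac{1}{17} = \left(-2\right) \frac{11962}{17} = - \frac{23924}{17} \approx -1407.3$)
$\frac{-4960949 + \left(\left(-274661 + 1275486\right) + O\right)}{2116394 + 1077948} = \frac{-4960949 + \left(\left(-274661 + 1275486\right) - \frac{23924}{17}\right)}{2116394 + 1077948} = \frac{-4960949 + \left(1000825 - \frac{23924}{17}\right)}{3194342} = \left(-4960949 + \frac{16990101}{17}\right) \frac{1}{3194342} = \left(- \frac{67346032}{17}\right) \frac{1}{3194342} = - \frac{33673016}{27151907}$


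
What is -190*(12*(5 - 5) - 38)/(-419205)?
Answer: -1444/83841 ≈ -0.017223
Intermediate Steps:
-190*(12*(5 - 5) - 38)/(-419205) = -190*(12*0 - 38)*(-1/419205) = -190*(0 - 38)*(-1/419205) = -190*(-38)*(-1/419205) = 7220*(-1/419205) = -1444/83841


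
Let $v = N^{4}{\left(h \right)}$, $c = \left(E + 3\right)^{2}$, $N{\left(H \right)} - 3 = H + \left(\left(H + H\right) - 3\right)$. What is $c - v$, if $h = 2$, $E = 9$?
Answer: $-1152$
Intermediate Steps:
$N{\left(H \right)} = 3 H$ ($N{\left(H \right)} = 3 + \left(H + \left(\left(H + H\right) - 3\right)\right) = 3 + \left(H + \left(2 H - 3\right)\right) = 3 + \left(H + \left(-3 + 2 H\right)\right) = 3 + \left(-3 + 3 H\right) = 3 H$)
$c = 144$ ($c = \left(9 + 3\right)^{2} = 12^{2} = 144$)
$v = 1296$ ($v = \left(3 \cdot 2\right)^{4} = 6^{4} = 1296$)
$c - v = 144 - 1296 = -1152$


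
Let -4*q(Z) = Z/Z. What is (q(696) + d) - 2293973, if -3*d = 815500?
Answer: -30789679/12 ≈ -2.5658e+6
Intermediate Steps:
d = -815500/3 (d = -1/3*815500 = -815500/3 ≈ -2.7183e+5)
q(Z) = -1/4 (q(Z) = -Z/(4*Z) = -1/4*1 = -1/4)
(q(696) + d) - 2293973 = (-1/4 - 815500/3) - 2293973 = -3262003/12 - 2293973 = -30789679/12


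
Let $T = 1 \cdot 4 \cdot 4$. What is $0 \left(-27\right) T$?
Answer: $0$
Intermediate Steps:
$T = 16$ ($T = 4 \cdot 4 = 16$)
$0 \left(-27\right) T = 0 \left(-27\right) 16 = 0 \cdot 16 = 0$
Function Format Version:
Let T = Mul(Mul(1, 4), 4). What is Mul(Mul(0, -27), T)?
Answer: 0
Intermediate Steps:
T = 16 (T = Mul(4, 4) = 16)
Mul(Mul(0, -27), T) = Mul(Mul(0, -27), 16) = Mul(0, 16) = 0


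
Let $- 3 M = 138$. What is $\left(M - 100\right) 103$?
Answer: $-15038$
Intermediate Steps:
$M = -46$ ($M = \left(- \frac{1}{3}\right) 138 = -46$)
$\left(M - 100\right) 103 = \left(-46 - 100\right) 103 = \left(-146\right) 103 = -15038$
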